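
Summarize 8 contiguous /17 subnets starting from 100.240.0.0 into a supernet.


Original prefix: /17
Number of subnets: 8 = 2^3
New prefix = 17 - 3 = 14
Supernet: 100.240.0.0/14


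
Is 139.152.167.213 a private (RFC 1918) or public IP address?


RFC 1918 private ranges:
  10.0.0.0/8 (10.0.0.0 - 10.255.255.255)
  172.16.0.0/12 (172.16.0.0 - 172.31.255.255)
  192.168.0.0/16 (192.168.0.0 - 192.168.255.255)
Public (not in any RFC 1918 range)


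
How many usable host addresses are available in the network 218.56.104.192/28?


Host bits = 32 - 28 = 4
Total addresses = 2^4 = 16
Usable = total - 2 (network and broadcast)
Usable hosts: 14


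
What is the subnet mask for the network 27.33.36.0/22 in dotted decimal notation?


/22 means 22 network bits, 10 host bits
Binary: 11111111111111111111110000000000
Mask: 255.255.252.0


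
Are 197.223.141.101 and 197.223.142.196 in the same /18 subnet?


Mask: 255.255.192.0
197.223.141.101 AND mask = 197.223.128.0
197.223.142.196 AND mask = 197.223.128.0
Yes, same subnet (197.223.128.0)


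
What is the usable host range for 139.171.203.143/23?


Network: 139.171.202.0
Broadcast: 139.171.203.255
First usable = network + 1
Last usable = broadcast - 1
Range: 139.171.202.1 to 139.171.203.254


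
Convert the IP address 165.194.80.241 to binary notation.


165 = 10100101
194 = 11000010
80 = 01010000
241 = 11110001
Binary: 10100101.11000010.01010000.11110001


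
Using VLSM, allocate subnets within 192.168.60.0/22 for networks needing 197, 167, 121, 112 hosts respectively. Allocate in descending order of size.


197 hosts -> /24 (254 usable): 192.168.60.0/24
167 hosts -> /24 (254 usable): 192.168.61.0/24
121 hosts -> /25 (126 usable): 192.168.62.0/25
112 hosts -> /25 (126 usable): 192.168.62.128/25
Allocation: 192.168.60.0/24 (197 hosts, 254 usable); 192.168.61.0/24 (167 hosts, 254 usable); 192.168.62.0/25 (121 hosts, 126 usable); 192.168.62.128/25 (112 hosts, 126 usable)


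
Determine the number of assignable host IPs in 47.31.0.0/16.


Host bits = 32 - 16 = 16
Total addresses = 2^16 = 65536
Usable = total - 2 (network and broadcast)
Usable hosts: 65534


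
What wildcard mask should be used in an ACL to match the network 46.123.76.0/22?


Subnet mask: 255.255.252.0
Wildcard = 255.255.255.255 - subnet mask
255 - 255 = 0
255 - 255 = 0
255 - 252 = 3
255 - 0 = 255
Wildcard: 0.0.3.255


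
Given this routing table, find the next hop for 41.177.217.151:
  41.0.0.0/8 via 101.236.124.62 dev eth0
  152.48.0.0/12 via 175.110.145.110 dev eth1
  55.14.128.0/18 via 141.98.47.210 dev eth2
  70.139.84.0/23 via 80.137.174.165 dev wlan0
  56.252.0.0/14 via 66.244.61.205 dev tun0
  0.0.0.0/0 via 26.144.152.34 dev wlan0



Longest prefix match for 41.177.217.151:
  /8 41.0.0.0: MATCH
  /12 152.48.0.0: no
  /18 55.14.128.0: no
  /23 70.139.84.0: no
  /14 56.252.0.0: no
  /0 0.0.0.0: MATCH
Selected: next-hop 101.236.124.62 via eth0 (matched /8)


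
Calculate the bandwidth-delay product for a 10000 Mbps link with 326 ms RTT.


BDP = bandwidth * RTT
= 10000 Mbps * 326 ms
= 10000 * 1e6 * 326 / 1000 bits
= 3260000000 bits
= 407500000 bytes
= 397949.2188 KB
BDP = 3260000000 bits (407500000 bytes)


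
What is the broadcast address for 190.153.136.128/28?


Network: 190.153.136.128/28
Host bits = 4
Set all host bits to 1:
Broadcast: 190.153.136.143


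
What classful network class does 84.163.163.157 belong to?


First octet: 84
Binary: 01010100
0xxxxxxx -> Class A (1-126)
Class A, default mask 255.0.0.0 (/8)


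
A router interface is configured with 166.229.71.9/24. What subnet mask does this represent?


/24 means 24 network bits, 8 host bits
Binary: 11111111111111111111111100000000
Mask: 255.255.255.0


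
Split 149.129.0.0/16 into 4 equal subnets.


New prefix = 16 + 2 = 18
Each subnet has 16384 addresses
  149.129.0.0/18
  149.129.64.0/18
  149.129.128.0/18
  149.129.192.0/18
Subnets: 149.129.0.0/18, 149.129.64.0/18, 149.129.128.0/18, 149.129.192.0/18


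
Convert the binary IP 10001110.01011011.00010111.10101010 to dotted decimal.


10001110 = 142
01011011 = 91
00010111 = 23
10101010 = 170
IP: 142.91.23.170


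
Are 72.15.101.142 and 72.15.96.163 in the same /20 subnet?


Mask: 255.255.240.0
72.15.101.142 AND mask = 72.15.96.0
72.15.96.163 AND mask = 72.15.96.0
Yes, same subnet (72.15.96.0)


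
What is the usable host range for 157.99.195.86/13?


Network: 157.96.0.0
Broadcast: 157.103.255.255
First usable = network + 1
Last usable = broadcast - 1
Range: 157.96.0.1 to 157.103.255.254


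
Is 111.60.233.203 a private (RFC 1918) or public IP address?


RFC 1918 private ranges:
  10.0.0.0/8 (10.0.0.0 - 10.255.255.255)
  172.16.0.0/12 (172.16.0.0 - 172.31.255.255)
  192.168.0.0/16 (192.168.0.0 - 192.168.255.255)
Public (not in any RFC 1918 range)


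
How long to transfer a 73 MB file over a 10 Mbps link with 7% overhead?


Effective throughput = 10 * (1 - 7/100) = 9.3 Mbps
File size in Mb = 73 * 8 = 584 Mb
Time = 584 / 9.3
Time = 62.7957 seconds


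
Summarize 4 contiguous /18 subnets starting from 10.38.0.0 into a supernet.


Original prefix: /18
Number of subnets: 4 = 2^2
New prefix = 18 - 2 = 16
Supernet: 10.38.0.0/16


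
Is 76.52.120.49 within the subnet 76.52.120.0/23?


Subnet network: 76.52.120.0
Test IP AND mask: 76.52.120.0
Yes, 76.52.120.49 is in 76.52.120.0/23


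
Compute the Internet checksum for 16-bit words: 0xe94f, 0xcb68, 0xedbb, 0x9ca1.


Sum all words (with carry folding):
+ 0xe94f = 0xe94f
+ 0xcb68 = 0xb4b8
+ 0xedbb = 0xa274
+ 0x9ca1 = 0x3f16
One's complement: ~0x3f16
Checksum = 0xc0e9


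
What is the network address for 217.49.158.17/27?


IP:   11011001.00110001.10011110.00010001
Mask: 11111111.11111111.11111111.11100000
AND operation:
Net:  11011001.00110001.10011110.00000000
Network: 217.49.158.0/27


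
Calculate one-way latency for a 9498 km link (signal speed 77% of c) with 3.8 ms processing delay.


Speed = 0.77 * 3e5 km/s = 231000 km/s
Propagation delay = 9498 / 231000 = 0.0411 s = 41.1169 ms
Processing delay = 3.8 ms
Total one-way latency = 44.9169 ms


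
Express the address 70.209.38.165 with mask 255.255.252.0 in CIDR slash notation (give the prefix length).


Binary: 11111111.11111111.11111100.00000000
Count leading 1s
Prefix: /22


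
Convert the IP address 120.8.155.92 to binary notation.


120 = 01111000
8 = 00001000
155 = 10011011
92 = 01011100
Binary: 01111000.00001000.10011011.01011100


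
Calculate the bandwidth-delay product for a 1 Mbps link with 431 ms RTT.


BDP = bandwidth * RTT
= 1 Mbps * 431 ms
= 1 * 1e6 * 431 / 1000 bits
= 431000 bits
= 53875 bytes
= 52.6123 KB
BDP = 431000 bits (53875 bytes)


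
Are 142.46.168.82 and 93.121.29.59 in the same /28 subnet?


Mask: 255.255.255.240
142.46.168.82 AND mask = 142.46.168.80
93.121.29.59 AND mask = 93.121.29.48
No, different subnets (142.46.168.80 vs 93.121.29.48)


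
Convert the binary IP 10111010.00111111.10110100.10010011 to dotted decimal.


10111010 = 186
00111111 = 63
10110100 = 180
10010011 = 147
IP: 186.63.180.147


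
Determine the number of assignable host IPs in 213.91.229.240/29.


Host bits = 32 - 29 = 3
Total addresses = 2^3 = 8
Usable = total - 2 (network and broadcast)
Usable hosts: 6


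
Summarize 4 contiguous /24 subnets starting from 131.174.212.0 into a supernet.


Original prefix: /24
Number of subnets: 4 = 2^2
New prefix = 24 - 2 = 22
Supernet: 131.174.212.0/22


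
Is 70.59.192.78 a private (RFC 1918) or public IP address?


RFC 1918 private ranges:
  10.0.0.0/8 (10.0.0.0 - 10.255.255.255)
  172.16.0.0/12 (172.16.0.0 - 172.31.255.255)
  192.168.0.0/16 (192.168.0.0 - 192.168.255.255)
Public (not in any RFC 1918 range)


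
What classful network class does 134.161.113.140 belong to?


First octet: 134
Binary: 10000110
10xxxxxx -> Class B (128-191)
Class B, default mask 255.255.0.0 (/16)


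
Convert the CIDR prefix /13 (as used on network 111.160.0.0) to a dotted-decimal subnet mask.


/13 means 13 network bits, 19 host bits
Binary: 11111111111110000000000000000000
Mask: 255.248.0.0


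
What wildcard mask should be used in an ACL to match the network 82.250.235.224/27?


Subnet mask: 255.255.255.224
Wildcard = 255.255.255.255 - subnet mask
255 - 255 = 0
255 - 255 = 0
255 - 255 = 0
255 - 224 = 31
Wildcard: 0.0.0.31


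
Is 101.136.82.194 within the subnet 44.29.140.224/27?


Subnet network: 44.29.140.224
Test IP AND mask: 101.136.82.192
No, 101.136.82.194 is not in 44.29.140.224/27


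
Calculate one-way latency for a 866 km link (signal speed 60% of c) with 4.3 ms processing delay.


Speed = 0.6 * 3e5 km/s = 180000 km/s
Propagation delay = 866 / 180000 = 0.0048 s = 4.8111 ms
Processing delay = 4.3 ms
Total one-way latency = 9.1111 ms


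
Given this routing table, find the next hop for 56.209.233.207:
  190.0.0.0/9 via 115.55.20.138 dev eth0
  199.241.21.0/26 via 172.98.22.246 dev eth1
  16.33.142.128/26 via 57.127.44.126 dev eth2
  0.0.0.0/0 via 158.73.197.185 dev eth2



Longest prefix match for 56.209.233.207:
  /9 190.0.0.0: no
  /26 199.241.21.0: no
  /26 16.33.142.128: no
  /0 0.0.0.0: MATCH
Selected: next-hop 158.73.197.185 via eth2 (matched /0)


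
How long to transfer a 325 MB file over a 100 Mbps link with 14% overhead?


Effective throughput = 100 * (1 - 14/100) = 86 Mbps
File size in Mb = 325 * 8 = 2600 Mb
Time = 2600 / 86
Time = 30.2326 seconds


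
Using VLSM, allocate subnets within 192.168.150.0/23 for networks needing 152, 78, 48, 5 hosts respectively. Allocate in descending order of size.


152 hosts -> /24 (254 usable): 192.168.150.0/24
78 hosts -> /25 (126 usable): 192.168.151.0/25
48 hosts -> /26 (62 usable): 192.168.151.128/26
5 hosts -> /29 (6 usable): 192.168.151.192/29
Allocation: 192.168.150.0/24 (152 hosts, 254 usable); 192.168.151.0/25 (78 hosts, 126 usable); 192.168.151.128/26 (48 hosts, 62 usable); 192.168.151.192/29 (5 hosts, 6 usable)


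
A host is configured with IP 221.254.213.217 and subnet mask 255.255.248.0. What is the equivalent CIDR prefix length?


Binary: 11111111.11111111.11111000.00000000
Count leading 1s
Prefix: /21


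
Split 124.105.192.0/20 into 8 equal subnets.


New prefix = 20 + 3 = 23
Each subnet has 512 addresses
  124.105.192.0/23
  124.105.194.0/23
  124.105.196.0/23
  124.105.198.0/23
  124.105.200.0/23
  124.105.202.0/23
  124.105.204.0/23
  124.105.206.0/23
Subnets: 124.105.192.0/23, 124.105.194.0/23, 124.105.196.0/23, 124.105.198.0/23, 124.105.200.0/23, 124.105.202.0/23, 124.105.204.0/23, 124.105.206.0/23


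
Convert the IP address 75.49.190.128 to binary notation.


75 = 01001011
49 = 00110001
190 = 10111110
128 = 10000000
Binary: 01001011.00110001.10111110.10000000


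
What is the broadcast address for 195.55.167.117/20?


Network: 195.55.160.0/20
Host bits = 12
Set all host bits to 1:
Broadcast: 195.55.175.255


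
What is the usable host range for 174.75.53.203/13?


Network: 174.72.0.0
Broadcast: 174.79.255.255
First usable = network + 1
Last usable = broadcast - 1
Range: 174.72.0.1 to 174.79.255.254


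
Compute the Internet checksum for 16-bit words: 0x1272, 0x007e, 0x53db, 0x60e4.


Sum all words (with carry folding):
+ 0x1272 = 0x1272
+ 0x007e = 0x12f0
+ 0x53db = 0x66cb
+ 0x60e4 = 0xc7af
One's complement: ~0xc7af
Checksum = 0x3850


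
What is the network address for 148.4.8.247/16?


IP:   10010100.00000100.00001000.11110111
Mask: 11111111.11111111.00000000.00000000
AND operation:
Net:  10010100.00000100.00000000.00000000
Network: 148.4.0.0/16


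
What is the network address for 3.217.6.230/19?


IP:   00000011.11011001.00000110.11100110
Mask: 11111111.11111111.11100000.00000000
AND operation:
Net:  00000011.11011001.00000000.00000000
Network: 3.217.0.0/19


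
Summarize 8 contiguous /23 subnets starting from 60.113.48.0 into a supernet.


Original prefix: /23
Number of subnets: 8 = 2^3
New prefix = 23 - 3 = 20
Supernet: 60.113.48.0/20


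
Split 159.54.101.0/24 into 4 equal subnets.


New prefix = 24 + 2 = 26
Each subnet has 64 addresses
  159.54.101.0/26
  159.54.101.64/26
  159.54.101.128/26
  159.54.101.192/26
Subnets: 159.54.101.0/26, 159.54.101.64/26, 159.54.101.128/26, 159.54.101.192/26


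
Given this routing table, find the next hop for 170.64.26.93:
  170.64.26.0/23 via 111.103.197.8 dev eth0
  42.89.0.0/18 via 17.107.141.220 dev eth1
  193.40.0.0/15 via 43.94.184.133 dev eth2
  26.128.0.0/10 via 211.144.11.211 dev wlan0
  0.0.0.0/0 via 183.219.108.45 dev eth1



Longest prefix match for 170.64.26.93:
  /23 170.64.26.0: MATCH
  /18 42.89.0.0: no
  /15 193.40.0.0: no
  /10 26.128.0.0: no
  /0 0.0.0.0: MATCH
Selected: next-hop 111.103.197.8 via eth0 (matched /23)


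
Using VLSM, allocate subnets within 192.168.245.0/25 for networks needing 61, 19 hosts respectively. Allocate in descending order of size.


61 hosts -> /26 (62 usable): 192.168.245.0/26
19 hosts -> /27 (30 usable): 192.168.245.64/27
Allocation: 192.168.245.0/26 (61 hosts, 62 usable); 192.168.245.64/27 (19 hosts, 30 usable)


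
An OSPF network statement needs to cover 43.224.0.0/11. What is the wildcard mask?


Subnet mask: 255.224.0.0
Wildcard = 255.255.255.255 - subnet mask
255 - 255 = 0
255 - 224 = 31
255 - 0 = 255
255 - 0 = 255
Wildcard: 0.31.255.255


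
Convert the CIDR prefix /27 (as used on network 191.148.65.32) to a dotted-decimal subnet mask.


/27 means 27 network bits, 5 host bits
Binary: 11111111111111111111111111100000
Mask: 255.255.255.224


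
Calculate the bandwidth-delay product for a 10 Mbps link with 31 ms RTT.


BDP = bandwidth * RTT
= 10 Mbps * 31 ms
= 10 * 1e6 * 31 / 1000 bits
= 310000 bits
= 38750 bytes
= 37.8418 KB
BDP = 310000 bits (38750 bytes)


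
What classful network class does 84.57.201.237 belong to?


First octet: 84
Binary: 01010100
0xxxxxxx -> Class A (1-126)
Class A, default mask 255.0.0.0 (/8)


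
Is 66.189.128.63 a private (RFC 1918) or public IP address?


RFC 1918 private ranges:
  10.0.0.0/8 (10.0.0.0 - 10.255.255.255)
  172.16.0.0/12 (172.16.0.0 - 172.31.255.255)
  192.168.0.0/16 (192.168.0.0 - 192.168.255.255)
Public (not in any RFC 1918 range)


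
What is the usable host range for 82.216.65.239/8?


Network: 82.0.0.0
Broadcast: 82.255.255.255
First usable = network + 1
Last usable = broadcast - 1
Range: 82.0.0.1 to 82.255.255.254


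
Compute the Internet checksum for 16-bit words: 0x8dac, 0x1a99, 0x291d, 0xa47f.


Sum all words (with carry folding):
+ 0x8dac = 0x8dac
+ 0x1a99 = 0xa845
+ 0x291d = 0xd162
+ 0xa47f = 0x75e2
One's complement: ~0x75e2
Checksum = 0x8a1d


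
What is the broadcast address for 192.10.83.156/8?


Network: 192.0.0.0/8
Host bits = 24
Set all host bits to 1:
Broadcast: 192.255.255.255


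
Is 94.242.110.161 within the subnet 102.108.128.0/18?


Subnet network: 102.108.128.0
Test IP AND mask: 94.242.64.0
No, 94.242.110.161 is not in 102.108.128.0/18


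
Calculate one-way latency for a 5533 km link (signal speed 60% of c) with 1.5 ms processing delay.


Speed = 0.6 * 3e5 km/s = 180000 km/s
Propagation delay = 5533 / 180000 = 0.0307 s = 30.7389 ms
Processing delay = 1.5 ms
Total one-way latency = 32.2389 ms


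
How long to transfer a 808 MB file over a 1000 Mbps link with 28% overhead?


Effective throughput = 1000 * (1 - 28/100) = 720 Mbps
File size in Mb = 808 * 8 = 6464 Mb
Time = 6464 / 720
Time = 8.9778 seconds


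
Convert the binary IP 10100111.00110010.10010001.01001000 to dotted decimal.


10100111 = 167
00110010 = 50
10010001 = 145
01001000 = 72
IP: 167.50.145.72


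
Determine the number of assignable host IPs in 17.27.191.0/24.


Host bits = 32 - 24 = 8
Total addresses = 2^8 = 256
Usable = total - 2 (network and broadcast)
Usable hosts: 254


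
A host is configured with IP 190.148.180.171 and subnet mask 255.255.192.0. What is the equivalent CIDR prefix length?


Binary: 11111111.11111111.11000000.00000000
Count leading 1s
Prefix: /18


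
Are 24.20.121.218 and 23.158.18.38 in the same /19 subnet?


Mask: 255.255.224.0
24.20.121.218 AND mask = 24.20.96.0
23.158.18.38 AND mask = 23.158.0.0
No, different subnets (24.20.96.0 vs 23.158.0.0)


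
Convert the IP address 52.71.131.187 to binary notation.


52 = 00110100
71 = 01000111
131 = 10000011
187 = 10111011
Binary: 00110100.01000111.10000011.10111011


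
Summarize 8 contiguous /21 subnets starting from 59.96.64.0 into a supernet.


Original prefix: /21
Number of subnets: 8 = 2^3
New prefix = 21 - 3 = 18
Supernet: 59.96.64.0/18


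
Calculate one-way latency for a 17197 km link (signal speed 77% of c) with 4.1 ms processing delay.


Speed = 0.77 * 3e5 km/s = 231000 km/s
Propagation delay = 17197 / 231000 = 0.0744 s = 74.4459 ms
Processing delay = 4.1 ms
Total one-way latency = 78.5459 ms


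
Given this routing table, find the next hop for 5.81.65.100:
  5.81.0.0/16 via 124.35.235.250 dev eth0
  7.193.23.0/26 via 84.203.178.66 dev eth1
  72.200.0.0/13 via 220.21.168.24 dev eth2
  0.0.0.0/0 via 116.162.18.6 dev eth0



Longest prefix match for 5.81.65.100:
  /16 5.81.0.0: MATCH
  /26 7.193.23.0: no
  /13 72.200.0.0: no
  /0 0.0.0.0: MATCH
Selected: next-hop 124.35.235.250 via eth0 (matched /16)


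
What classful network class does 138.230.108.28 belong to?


First octet: 138
Binary: 10001010
10xxxxxx -> Class B (128-191)
Class B, default mask 255.255.0.0 (/16)


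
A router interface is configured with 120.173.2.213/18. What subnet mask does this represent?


/18 means 18 network bits, 14 host bits
Binary: 11111111111111111100000000000000
Mask: 255.255.192.0


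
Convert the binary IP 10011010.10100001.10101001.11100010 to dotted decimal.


10011010 = 154
10100001 = 161
10101001 = 169
11100010 = 226
IP: 154.161.169.226


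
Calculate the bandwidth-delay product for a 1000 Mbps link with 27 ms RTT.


BDP = bandwidth * RTT
= 1000 Mbps * 27 ms
= 1000 * 1e6 * 27 / 1000 bits
= 27000000 bits
= 3375000 bytes
= 3295.8984 KB
BDP = 27000000 bits (3375000 bytes)


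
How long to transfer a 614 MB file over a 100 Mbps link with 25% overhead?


Effective throughput = 100 * (1 - 25/100) = 75 Mbps
File size in Mb = 614 * 8 = 4912 Mb
Time = 4912 / 75
Time = 65.4933 seconds


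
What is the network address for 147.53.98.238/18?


IP:   10010011.00110101.01100010.11101110
Mask: 11111111.11111111.11000000.00000000
AND operation:
Net:  10010011.00110101.01000000.00000000
Network: 147.53.64.0/18


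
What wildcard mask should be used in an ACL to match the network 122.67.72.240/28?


Subnet mask: 255.255.255.240
Wildcard = 255.255.255.255 - subnet mask
255 - 255 = 0
255 - 255 = 0
255 - 255 = 0
255 - 240 = 15
Wildcard: 0.0.0.15


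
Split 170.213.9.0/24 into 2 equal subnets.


New prefix = 24 + 1 = 25
Each subnet has 128 addresses
  170.213.9.0/25
  170.213.9.128/25
Subnets: 170.213.9.0/25, 170.213.9.128/25


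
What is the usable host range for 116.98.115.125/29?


Network: 116.98.115.120
Broadcast: 116.98.115.127
First usable = network + 1
Last usable = broadcast - 1
Range: 116.98.115.121 to 116.98.115.126


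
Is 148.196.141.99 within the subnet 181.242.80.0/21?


Subnet network: 181.242.80.0
Test IP AND mask: 148.196.136.0
No, 148.196.141.99 is not in 181.242.80.0/21


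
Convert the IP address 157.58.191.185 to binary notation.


157 = 10011101
58 = 00111010
191 = 10111111
185 = 10111001
Binary: 10011101.00111010.10111111.10111001


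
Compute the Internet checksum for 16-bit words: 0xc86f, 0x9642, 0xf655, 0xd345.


Sum all words (with carry folding):
+ 0xc86f = 0xc86f
+ 0x9642 = 0x5eb2
+ 0xf655 = 0x5508
+ 0xd345 = 0x284e
One's complement: ~0x284e
Checksum = 0xd7b1


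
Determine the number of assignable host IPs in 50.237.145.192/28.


Host bits = 32 - 28 = 4
Total addresses = 2^4 = 16
Usable = total - 2 (network and broadcast)
Usable hosts: 14


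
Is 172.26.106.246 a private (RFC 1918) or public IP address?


RFC 1918 private ranges:
  10.0.0.0/8 (10.0.0.0 - 10.255.255.255)
  172.16.0.0/12 (172.16.0.0 - 172.31.255.255)
  192.168.0.0/16 (192.168.0.0 - 192.168.255.255)
Private (in 172.16.0.0/12)


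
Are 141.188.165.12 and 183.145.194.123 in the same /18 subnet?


Mask: 255.255.192.0
141.188.165.12 AND mask = 141.188.128.0
183.145.194.123 AND mask = 183.145.192.0
No, different subnets (141.188.128.0 vs 183.145.192.0)


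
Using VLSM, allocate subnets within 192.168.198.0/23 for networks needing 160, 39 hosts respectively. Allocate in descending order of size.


160 hosts -> /24 (254 usable): 192.168.198.0/24
39 hosts -> /26 (62 usable): 192.168.199.0/26
Allocation: 192.168.198.0/24 (160 hosts, 254 usable); 192.168.199.0/26 (39 hosts, 62 usable)


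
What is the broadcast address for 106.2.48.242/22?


Network: 106.2.48.0/22
Host bits = 10
Set all host bits to 1:
Broadcast: 106.2.51.255


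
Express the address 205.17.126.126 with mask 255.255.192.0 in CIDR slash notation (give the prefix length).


Binary: 11111111.11111111.11000000.00000000
Count leading 1s
Prefix: /18


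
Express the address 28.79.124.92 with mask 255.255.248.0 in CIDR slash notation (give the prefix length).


Binary: 11111111.11111111.11111000.00000000
Count leading 1s
Prefix: /21


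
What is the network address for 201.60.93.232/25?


IP:   11001001.00111100.01011101.11101000
Mask: 11111111.11111111.11111111.10000000
AND operation:
Net:  11001001.00111100.01011101.10000000
Network: 201.60.93.128/25


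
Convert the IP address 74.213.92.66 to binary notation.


74 = 01001010
213 = 11010101
92 = 01011100
66 = 01000010
Binary: 01001010.11010101.01011100.01000010


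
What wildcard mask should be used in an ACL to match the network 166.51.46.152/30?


Subnet mask: 255.255.255.252
Wildcard = 255.255.255.255 - subnet mask
255 - 255 = 0
255 - 255 = 0
255 - 255 = 0
255 - 252 = 3
Wildcard: 0.0.0.3


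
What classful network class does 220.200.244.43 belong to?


First octet: 220
Binary: 11011100
110xxxxx -> Class C (192-223)
Class C, default mask 255.255.255.0 (/24)


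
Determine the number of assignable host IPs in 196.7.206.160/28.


Host bits = 32 - 28 = 4
Total addresses = 2^4 = 16
Usable = total - 2 (network and broadcast)
Usable hosts: 14


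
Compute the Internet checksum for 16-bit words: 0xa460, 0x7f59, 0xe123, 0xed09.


Sum all words (with carry folding):
+ 0xa460 = 0xa460
+ 0x7f59 = 0x23ba
+ 0xe123 = 0x04de
+ 0xed09 = 0xf1e7
One's complement: ~0xf1e7
Checksum = 0x0e18


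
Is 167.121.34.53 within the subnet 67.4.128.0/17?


Subnet network: 67.4.128.0
Test IP AND mask: 167.121.0.0
No, 167.121.34.53 is not in 67.4.128.0/17


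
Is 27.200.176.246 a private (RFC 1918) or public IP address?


RFC 1918 private ranges:
  10.0.0.0/8 (10.0.0.0 - 10.255.255.255)
  172.16.0.0/12 (172.16.0.0 - 172.31.255.255)
  192.168.0.0/16 (192.168.0.0 - 192.168.255.255)
Public (not in any RFC 1918 range)


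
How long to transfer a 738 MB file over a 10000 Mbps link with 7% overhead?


Effective throughput = 10000 * (1 - 7/100) = 9300 Mbps
File size in Mb = 738 * 8 = 5904 Mb
Time = 5904 / 9300
Time = 0.6348 seconds


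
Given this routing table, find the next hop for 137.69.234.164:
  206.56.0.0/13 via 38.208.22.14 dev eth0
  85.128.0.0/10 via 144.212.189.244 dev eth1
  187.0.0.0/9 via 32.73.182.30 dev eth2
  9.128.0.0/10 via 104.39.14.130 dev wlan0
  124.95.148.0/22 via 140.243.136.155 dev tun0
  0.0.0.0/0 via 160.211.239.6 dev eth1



Longest prefix match for 137.69.234.164:
  /13 206.56.0.0: no
  /10 85.128.0.0: no
  /9 187.0.0.0: no
  /10 9.128.0.0: no
  /22 124.95.148.0: no
  /0 0.0.0.0: MATCH
Selected: next-hop 160.211.239.6 via eth1 (matched /0)


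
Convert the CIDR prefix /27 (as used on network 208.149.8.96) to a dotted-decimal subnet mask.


/27 means 27 network bits, 5 host bits
Binary: 11111111111111111111111111100000
Mask: 255.255.255.224


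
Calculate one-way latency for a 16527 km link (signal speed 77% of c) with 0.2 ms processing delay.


Speed = 0.77 * 3e5 km/s = 231000 km/s
Propagation delay = 16527 / 231000 = 0.0715 s = 71.5455 ms
Processing delay = 0.2 ms
Total one-way latency = 71.7455 ms


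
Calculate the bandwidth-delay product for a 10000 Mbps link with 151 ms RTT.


BDP = bandwidth * RTT
= 10000 Mbps * 151 ms
= 10000 * 1e6 * 151 / 1000 bits
= 1510000000 bits
= 188750000 bytes
= 184326.1719 KB
BDP = 1510000000 bits (188750000 bytes)


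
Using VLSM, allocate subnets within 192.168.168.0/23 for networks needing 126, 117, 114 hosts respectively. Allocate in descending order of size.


126 hosts -> /25 (126 usable): 192.168.168.0/25
117 hosts -> /25 (126 usable): 192.168.168.128/25
114 hosts -> /25 (126 usable): 192.168.169.0/25
Allocation: 192.168.168.0/25 (126 hosts, 126 usable); 192.168.168.128/25 (117 hosts, 126 usable); 192.168.169.0/25 (114 hosts, 126 usable)


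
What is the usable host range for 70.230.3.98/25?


Network: 70.230.3.0
Broadcast: 70.230.3.127
First usable = network + 1
Last usable = broadcast - 1
Range: 70.230.3.1 to 70.230.3.126


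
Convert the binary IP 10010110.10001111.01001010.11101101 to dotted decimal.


10010110 = 150
10001111 = 143
01001010 = 74
11101101 = 237
IP: 150.143.74.237


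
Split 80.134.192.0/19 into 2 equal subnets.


New prefix = 19 + 1 = 20
Each subnet has 4096 addresses
  80.134.192.0/20
  80.134.208.0/20
Subnets: 80.134.192.0/20, 80.134.208.0/20


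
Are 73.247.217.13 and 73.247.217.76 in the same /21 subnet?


Mask: 255.255.248.0
73.247.217.13 AND mask = 73.247.216.0
73.247.217.76 AND mask = 73.247.216.0
Yes, same subnet (73.247.216.0)


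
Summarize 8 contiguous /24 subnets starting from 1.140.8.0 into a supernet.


Original prefix: /24
Number of subnets: 8 = 2^3
New prefix = 24 - 3 = 21
Supernet: 1.140.8.0/21


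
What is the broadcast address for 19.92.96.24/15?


Network: 19.92.0.0/15
Host bits = 17
Set all host bits to 1:
Broadcast: 19.93.255.255


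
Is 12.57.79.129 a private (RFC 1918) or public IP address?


RFC 1918 private ranges:
  10.0.0.0/8 (10.0.0.0 - 10.255.255.255)
  172.16.0.0/12 (172.16.0.0 - 172.31.255.255)
  192.168.0.0/16 (192.168.0.0 - 192.168.255.255)
Public (not in any RFC 1918 range)


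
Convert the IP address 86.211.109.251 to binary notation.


86 = 01010110
211 = 11010011
109 = 01101101
251 = 11111011
Binary: 01010110.11010011.01101101.11111011


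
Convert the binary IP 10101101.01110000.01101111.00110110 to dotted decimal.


10101101 = 173
01110000 = 112
01101111 = 111
00110110 = 54
IP: 173.112.111.54


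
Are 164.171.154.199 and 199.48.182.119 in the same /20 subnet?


Mask: 255.255.240.0
164.171.154.199 AND mask = 164.171.144.0
199.48.182.119 AND mask = 199.48.176.0
No, different subnets (164.171.144.0 vs 199.48.176.0)


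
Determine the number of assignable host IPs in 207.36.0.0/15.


Host bits = 32 - 15 = 17
Total addresses = 2^17 = 131072
Usable = total - 2 (network and broadcast)
Usable hosts: 131070


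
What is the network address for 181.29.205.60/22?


IP:   10110101.00011101.11001101.00111100
Mask: 11111111.11111111.11111100.00000000
AND operation:
Net:  10110101.00011101.11001100.00000000
Network: 181.29.204.0/22


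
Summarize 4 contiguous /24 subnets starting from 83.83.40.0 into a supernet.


Original prefix: /24
Number of subnets: 4 = 2^2
New prefix = 24 - 2 = 22
Supernet: 83.83.40.0/22


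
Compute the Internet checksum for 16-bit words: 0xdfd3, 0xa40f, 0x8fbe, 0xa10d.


Sum all words (with carry folding):
+ 0xdfd3 = 0xdfd3
+ 0xa40f = 0x83e3
+ 0x8fbe = 0x13a2
+ 0xa10d = 0xb4af
One's complement: ~0xb4af
Checksum = 0x4b50


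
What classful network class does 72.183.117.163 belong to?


First octet: 72
Binary: 01001000
0xxxxxxx -> Class A (1-126)
Class A, default mask 255.0.0.0 (/8)


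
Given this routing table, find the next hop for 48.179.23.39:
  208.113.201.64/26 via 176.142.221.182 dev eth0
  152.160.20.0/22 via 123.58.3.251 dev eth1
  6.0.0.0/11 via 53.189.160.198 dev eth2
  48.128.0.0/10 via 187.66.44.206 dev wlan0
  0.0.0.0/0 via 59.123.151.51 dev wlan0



Longest prefix match for 48.179.23.39:
  /26 208.113.201.64: no
  /22 152.160.20.0: no
  /11 6.0.0.0: no
  /10 48.128.0.0: MATCH
  /0 0.0.0.0: MATCH
Selected: next-hop 187.66.44.206 via wlan0 (matched /10)


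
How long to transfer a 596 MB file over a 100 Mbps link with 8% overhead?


Effective throughput = 100 * (1 - 8/100) = 92 Mbps
File size in Mb = 596 * 8 = 4768 Mb
Time = 4768 / 92
Time = 51.8261 seconds


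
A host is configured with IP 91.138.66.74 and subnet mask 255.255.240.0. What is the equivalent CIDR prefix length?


Binary: 11111111.11111111.11110000.00000000
Count leading 1s
Prefix: /20


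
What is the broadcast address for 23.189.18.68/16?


Network: 23.189.0.0/16
Host bits = 16
Set all host bits to 1:
Broadcast: 23.189.255.255


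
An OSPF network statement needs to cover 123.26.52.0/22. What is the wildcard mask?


Subnet mask: 255.255.252.0
Wildcard = 255.255.255.255 - subnet mask
255 - 255 = 0
255 - 255 = 0
255 - 252 = 3
255 - 0 = 255
Wildcard: 0.0.3.255


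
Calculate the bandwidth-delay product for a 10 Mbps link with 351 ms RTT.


BDP = bandwidth * RTT
= 10 Mbps * 351 ms
= 10 * 1e6 * 351 / 1000 bits
= 3510000 bits
= 438750 bytes
= 428.4668 KB
BDP = 3510000 bits (438750 bytes)


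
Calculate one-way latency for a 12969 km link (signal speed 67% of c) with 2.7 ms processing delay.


Speed = 0.67 * 3e5 km/s = 201000 km/s
Propagation delay = 12969 / 201000 = 0.0645 s = 64.5224 ms
Processing delay = 2.7 ms
Total one-way latency = 67.2224 ms


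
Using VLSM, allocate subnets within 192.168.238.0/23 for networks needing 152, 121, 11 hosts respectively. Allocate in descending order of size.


152 hosts -> /24 (254 usable): 192.168.238.0/24
121 hosts -> /25 (126 usable): 192.168.239.0/25
11 hosts -> /28 (14 usable): 192.168.239.128/28
Allocation: 192.168.238.0/24 (152 hosts, 254 usable); 192.168.239.0/25 (121 hosts, 126 usable); 192.168.239.128/28 (11 hosts, 14 usable)


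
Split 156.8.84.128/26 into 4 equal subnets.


New prefix = 26 + 2 = 28
Each subnet has 16 addresses
  156.8.84.128/28
  156.8.84.144/28
  156.8.84.160/28
  156.8.84.176/28
Subnets: 156.8.84.128/28, 156.8.84.144/28, 156.8.84.160/28, 156.8.84.176/28


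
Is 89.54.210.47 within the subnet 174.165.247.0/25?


Subnet network: 174.165.247.0
Test IP AND mask: 89.54.210.0
No, 89.54.210.47 is not in 174.165.247.0/25


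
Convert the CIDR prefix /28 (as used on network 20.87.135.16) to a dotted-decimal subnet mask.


/28 means 28 network bits, 4 host bits
Binary: 11111111111111111111111111110000
Mask: 255.255.255.240


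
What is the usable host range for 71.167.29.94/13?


Network: 71.160.0.0
Broadcast: 71.167.255.255
First usable = network + 1
Last usable = broadcast - 1
Range: 71.160.0.1 to 71.167.255.254


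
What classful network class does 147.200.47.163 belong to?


First octet: 147
Binary: 10010011
10xxxxxx -> Class B (128-191)
Class B, default mask 255.255.0.0 (/16)


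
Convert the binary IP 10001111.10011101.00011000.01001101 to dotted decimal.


10001111 = 143
10011101 = 157
00011000 = 24
01001101 = 77
IP: 143.157.24.77


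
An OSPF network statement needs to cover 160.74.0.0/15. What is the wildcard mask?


Subnet mask: 255.254.0.0
Wildcard = 255.255.255.255 - subnet mask
255 - 255 = 0
255 - 254 = 1
255 - 0 = 255
255 - 0 = 255
Wildcard: 0.1.255.255


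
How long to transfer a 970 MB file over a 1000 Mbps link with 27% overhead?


Effective throughput = 1000 * (1 - 27/100) = 730 Mbps
File size in Mb = 970 * 8 = 7760 Mb
Time = 7760 / 730
Time = 10.6301 seconds


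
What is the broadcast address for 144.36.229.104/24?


Network: 144.36.229.0/24
Host bits = 8
Set all host bits to 1:
Broadcast: 144.36.229.255


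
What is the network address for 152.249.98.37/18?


IP:   10011000.11111001.01100010.00100101
Mask: 11111111.11111111.11000000.00000000
AND operation:
Net:  10011000.11111001.01000000.00000000
Network: 152.249.64.0/18


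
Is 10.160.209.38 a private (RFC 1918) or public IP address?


RFC 1918 private ranges:
  10.0.0.0/8 (10.0.0.0 - 10.255.255.255)
  172.16.0.0/12 (172.16.0.0 - 172.31.255.255)
  192.168.0.0/16 (192.168.0.0 - 192.168.255.255)
Private (in 10.0.0.0/8)


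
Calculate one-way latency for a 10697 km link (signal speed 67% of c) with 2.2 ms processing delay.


Speed = 0.67 * 3e5 km/s = 201000 km/s
Propagation delay = 10697 / 201000 = 0.0532 s = 53.2189 ms
Processing delay = 2.2 ms
Total one-way latency = 55.4189 ms


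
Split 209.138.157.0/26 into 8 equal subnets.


New prefix = 26 + 3 = 29
Each subnet has 8 addresses
  209.138.157.0/29
  209.138.157.8/29
  209.138.157.16/29
  209.138.157.24/29
  209.138.157.32/29
  209.138.157.40/29
  209.138.157.48/29
  209.138.157.56/29
Subnets: 209.138.157.0/29, 209.138.157.8/29, 209.138.157.16/29, 209.138.157.24/29, 209.138.157.32/29, 209.138.157.40/29, 209.138.157.48/29, 209.138.157.56/29


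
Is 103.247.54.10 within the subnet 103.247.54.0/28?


Subnet network: 103.247.54.0
Test IP AND mask: 103.247.54.0
Yes, 103.247.54.10 is in 103.247.54.0/28


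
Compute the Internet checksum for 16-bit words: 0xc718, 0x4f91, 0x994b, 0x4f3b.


Sum all words (with carry folding):
+ 0xc718 = 0xc718
+ 0x4f91 = 0x16aa
+ 0x994b = 0xaff5
+ 0x4f3b = 0xff30
One's complement: ~0xff30
Checksum = 0x00cf


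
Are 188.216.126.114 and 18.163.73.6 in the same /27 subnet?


Mask: 255.255.255.224
188.216.126.114 AND mask = 188.216.126.96
18.163.73.6 AND mask = 18.163.73.0
No, different subnets (188.216.126.96 vs 18.163.73.0)


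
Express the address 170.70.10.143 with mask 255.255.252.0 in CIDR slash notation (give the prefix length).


Binary: 11111111.11111111.11111100.00000000
Count leading 1s
Prefix: /22


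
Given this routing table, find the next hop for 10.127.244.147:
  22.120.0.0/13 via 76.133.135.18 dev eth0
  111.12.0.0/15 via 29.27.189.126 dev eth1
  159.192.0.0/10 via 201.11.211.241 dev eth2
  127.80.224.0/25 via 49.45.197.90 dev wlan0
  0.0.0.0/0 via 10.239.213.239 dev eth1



Longest prefix match for 10.127.244.147:
  /13 22.120.0.0: no
  /15 111.12.0.0: no
  /10 159.192.0.0: no
  /25 127.80.224.0: no
  /0 0.0.0.0: MATCH
Selected: next-hop 10.239.213.239 via eth1 (matched /0)


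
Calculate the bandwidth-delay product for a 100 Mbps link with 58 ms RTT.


BDP = bandwidth * RTT
= 100 Mbps * 58 ms
= 100 * 1e6 * 58 / 1000 bits
= 5800000 bits
= 725000 bytes
= 708.0078 KB
BDP = 5800000 bits (725000 bytes)


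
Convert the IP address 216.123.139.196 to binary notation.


216 = 11011000
123 = 01111011
139 = 10001011
196 = 11000100
Binary: 11011000.01111011.10001011.11000100


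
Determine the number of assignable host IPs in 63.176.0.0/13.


Host bits = 32 - 13 = 19
Total addresses = 2^19 = 524288
Usable = total - 2 (network and broadcast)
Usable hosts: 524286


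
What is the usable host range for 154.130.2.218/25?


Network: 154.130.2.128
Broadcast: 154.130.2.255
First usable = network + 1
Last usable = broadcast - 1
Range: 154.130.2.129 to 154.130.2.254


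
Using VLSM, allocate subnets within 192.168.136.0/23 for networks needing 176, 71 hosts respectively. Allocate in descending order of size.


176 hosts -> /24 (254 usable): 192.168.136.0/24
71 hosts -> /25 (126 usable): 192.168.137.0/25
Allocation: 192.168.136.0/24 (176 hosts, 254 usable); 192.168.137.0/25 (71 hosts, 126 usable)


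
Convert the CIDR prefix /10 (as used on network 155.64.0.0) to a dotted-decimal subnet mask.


/10 means 10 network bits, 22 host bits
Binary: 11111111110000000000000000000000
Mask: 255.192.0.0


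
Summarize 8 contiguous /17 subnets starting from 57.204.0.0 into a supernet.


Original prefix: /17
Number of subnets: 8 = 2^3
New prefix = 17 - 3 = 14
Supernet: 57.204.0.0/14


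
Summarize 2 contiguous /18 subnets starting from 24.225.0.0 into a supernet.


Original prefix: /18
Number of subnets: 2 = 2^1
New prefix = 18 - 1 = 17
Supernet: 24.225.0.0/17


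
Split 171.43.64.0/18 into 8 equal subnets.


New prefix = 18 + 3 = 21
Each subnet has 2048 addresses
  171.43.64.0/21
  171.43.72.0/21
  171.43.80.0/21
  171.43.88.0/21
  171.43.96.0/21
  171.43.104.0/21
  171.43.112.0/21
  171.43.120.0/21
Subnets: 171.43.64.0/21, 171.43.72.0/21, 171.43.80.0/21, 171.43.88.0/21, 171.43.96.0/21, 171.43.104.0/21, 171.43.112.0/21, 171.43.120.0/21


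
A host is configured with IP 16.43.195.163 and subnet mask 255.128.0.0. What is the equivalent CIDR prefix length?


Binary: 11111111.10000000.00000000.00000000
Count leading 1s
Prefix: /9


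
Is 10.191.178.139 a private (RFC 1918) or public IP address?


RFC 1918 private ranges:
  10.0.0.0/8 (10.0.0.0 - 10.255.255.255)
  172.16.0.0/12 (172.16.0.0 - 172.31.255.255)
  192.168.0.0/16 (192.168.0.0 - 192.168.255.255)
Private (in 10.0.0.0/8)


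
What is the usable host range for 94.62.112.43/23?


Network: 94.62.112.0
Broadcast: 94.62.113.255
First usable = network + 1
Last usable = broadcast - 1
Range: 94.62.112.1 to 94.62.113.254


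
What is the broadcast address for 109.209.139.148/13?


Network: 109.208.0.0/13
Host bits = 19
Set all host bits to 1:
Broadcast: 109.215.255.255


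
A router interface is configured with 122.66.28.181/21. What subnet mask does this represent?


/21 means 21 network bits, 11 host bits
Binary: 11111111111111111111100000000000
Mask: 255.255.248.0


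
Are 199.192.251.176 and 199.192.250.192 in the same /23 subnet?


Mask: 255.255.254.0
199.192.251.176 AND mask = 199.192.250.0
199.192.250.192 AND mask = 199.192.250.0
Yes, same subnet (199.192.250.0)


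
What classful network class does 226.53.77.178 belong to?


First octet: 226
Binary: 11100010
1110xxxx -> Class D (224-239)
Class D (multicast), default mask N/A


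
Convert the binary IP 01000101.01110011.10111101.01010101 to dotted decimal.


01000101 = 69
01110011 = 115
10111101 = 189
01010101 = 85
IP: 69.115.189.85


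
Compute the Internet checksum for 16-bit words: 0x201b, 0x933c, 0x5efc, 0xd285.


Sum all words (with carry folding):
+ 0x201b = 0x201b
+ 0x933c = 0xb357
+ 0x5efc = 0x1254
+ 0xd285 = 0xe4d9
One's complement: ~0xe4d9
Checksum = 0x1b26


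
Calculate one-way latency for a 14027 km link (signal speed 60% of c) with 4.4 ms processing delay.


Speed = 0.6 * 3e5 km/s = 180000 km/s
Propagation delay = 14027 / 180000 = 0.0779 s = 77.9278 ms
Processing delay = 4.4 ms
Total one-way latency = 82.3278 ms


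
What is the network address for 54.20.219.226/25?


IP:   00110110.00010100.11011011.11100010
Mask: 11111111.11111111.11111111.10000000
AND operation:
Net:  00110110.00010100.11011011.10000000
Network: 54.20.219.128/25


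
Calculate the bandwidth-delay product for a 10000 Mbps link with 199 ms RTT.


BDP = bandwidth * RTT
= 10000 Mbps * 199 ms
= 10000 * 1e6 * 199 / 1000 bits
= 1990000000 bits
= 248750000 bytes
= 242919.9219 KB
BDP = 1990000000 bits (248750000 bytes)


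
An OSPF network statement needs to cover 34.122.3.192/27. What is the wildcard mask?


Subnet mask: 255.255.255.224
Wildcard = 255.255.255.255 - subnet mask
255 - 255 = 0
255 - 255 = 0
255 - 255 = 0
255 - 224 = 31
Wildcard: 0.0.0.31


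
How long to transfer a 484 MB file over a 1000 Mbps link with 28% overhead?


Effective throughput = 1000 * (1 - 28/100) = 720 Mbps
File size in Mb = 484 * 8 = 3872 Mb
Time = 3872 / 720
Time = 5.3778 seconds


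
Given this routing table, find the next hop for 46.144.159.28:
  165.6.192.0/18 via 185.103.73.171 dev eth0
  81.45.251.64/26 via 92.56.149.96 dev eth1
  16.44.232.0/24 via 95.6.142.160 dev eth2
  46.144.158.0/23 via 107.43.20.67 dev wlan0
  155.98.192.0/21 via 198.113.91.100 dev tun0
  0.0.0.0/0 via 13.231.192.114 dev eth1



Longest prefix match for 46.144.159.28:
  /18 165.6.192.0: no
  /26 81.45.251.64: no
  /24 16.44.232.0: no
  /23 46.144.158.0: MATCH
  /21 155.98.192.0: no
  /0 0.0.0.0: MATCH
Selected: next-hop 107.43.20.67 via wlan0 (matched /23)
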